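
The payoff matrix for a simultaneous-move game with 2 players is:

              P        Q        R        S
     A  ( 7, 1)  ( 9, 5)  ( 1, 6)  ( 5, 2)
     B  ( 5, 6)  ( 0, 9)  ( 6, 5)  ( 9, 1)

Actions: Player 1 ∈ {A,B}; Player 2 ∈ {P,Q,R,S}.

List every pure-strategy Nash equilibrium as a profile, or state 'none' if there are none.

PSNE: ∅

(A,P): not NE [P2→R gives 6>1]
(A,Q): not NE [P2→R gives 6>5]
(A,R): not NE [P1→B gives 6>1]
(A,S): not NE [P1→B gives 9>5; P2→R gives 6>2]
(B,P): not NE [P1→A gives 7>5; P2→Q gives 9>6]
(B,Q): not NE [P1→A gives 9>0]
(B,R): not NE [P2→Q gives 9>5]
(B,S): not NE [P2→Q gives 9>1]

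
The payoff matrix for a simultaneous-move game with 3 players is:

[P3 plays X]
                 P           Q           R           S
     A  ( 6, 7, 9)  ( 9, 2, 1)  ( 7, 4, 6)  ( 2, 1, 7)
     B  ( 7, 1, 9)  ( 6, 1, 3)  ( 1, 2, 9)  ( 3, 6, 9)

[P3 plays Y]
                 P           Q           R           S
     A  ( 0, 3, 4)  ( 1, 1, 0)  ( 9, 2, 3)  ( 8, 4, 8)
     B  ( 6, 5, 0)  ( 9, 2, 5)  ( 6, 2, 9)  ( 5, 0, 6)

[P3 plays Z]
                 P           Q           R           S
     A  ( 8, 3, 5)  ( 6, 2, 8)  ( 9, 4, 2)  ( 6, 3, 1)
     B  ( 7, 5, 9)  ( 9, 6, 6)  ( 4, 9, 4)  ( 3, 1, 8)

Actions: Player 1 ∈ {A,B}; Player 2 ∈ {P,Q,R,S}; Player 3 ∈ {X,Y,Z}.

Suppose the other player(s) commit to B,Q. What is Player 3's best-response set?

u_3(X vs B,Q) = 3
u_3(Y vs B,Q) = 5
u_3(Z vs B,Q) = 6
max payoff 6 at {Z}

BR_3 = {Z}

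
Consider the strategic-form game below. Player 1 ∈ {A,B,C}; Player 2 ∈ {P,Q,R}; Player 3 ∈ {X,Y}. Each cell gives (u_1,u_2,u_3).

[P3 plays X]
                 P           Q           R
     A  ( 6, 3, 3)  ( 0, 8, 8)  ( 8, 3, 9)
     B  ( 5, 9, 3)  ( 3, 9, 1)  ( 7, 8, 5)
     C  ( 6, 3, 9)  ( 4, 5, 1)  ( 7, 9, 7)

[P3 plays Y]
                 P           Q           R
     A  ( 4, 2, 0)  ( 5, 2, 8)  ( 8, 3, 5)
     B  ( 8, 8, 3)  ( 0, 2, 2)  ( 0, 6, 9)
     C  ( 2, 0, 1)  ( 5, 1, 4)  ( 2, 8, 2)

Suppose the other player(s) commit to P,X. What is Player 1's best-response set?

u_1(A vs P,X) = 6
u_1(B vs P,X) = 5
u_1(C vs P,X) = 6
max payoff 6 at {A,C}

argmax u_1 = {A,C}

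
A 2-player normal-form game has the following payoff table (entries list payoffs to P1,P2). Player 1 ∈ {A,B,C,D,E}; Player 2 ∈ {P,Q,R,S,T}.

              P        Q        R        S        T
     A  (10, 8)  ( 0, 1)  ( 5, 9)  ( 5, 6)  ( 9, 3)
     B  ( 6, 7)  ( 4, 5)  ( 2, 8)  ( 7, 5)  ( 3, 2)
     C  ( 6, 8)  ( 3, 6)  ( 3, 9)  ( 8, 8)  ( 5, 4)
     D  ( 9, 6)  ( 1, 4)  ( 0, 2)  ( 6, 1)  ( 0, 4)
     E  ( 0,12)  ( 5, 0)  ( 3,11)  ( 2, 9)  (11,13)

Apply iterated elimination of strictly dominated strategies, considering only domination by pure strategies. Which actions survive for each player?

Remaining: P1:{A,E} P2:{P,R,T}

P2 drop Q (P beats it: A:8>1 B:7>5 C:8>6 D:6>4 E:12>0)
P2 drop S (R beats it: A:9>6 B:8>5 C:9>8 D:2>1 E:11>9)
P1 drop B (A beats it: P:10>6 R:5>2 T:9>3)
P1 drop C (A beats it: P:10>6 R:5>3 T:9>5)
P1 drop D (A beats it: P:10>9 R:5>0 T:9>0)
P1→{A,E} P2→{P,R,T}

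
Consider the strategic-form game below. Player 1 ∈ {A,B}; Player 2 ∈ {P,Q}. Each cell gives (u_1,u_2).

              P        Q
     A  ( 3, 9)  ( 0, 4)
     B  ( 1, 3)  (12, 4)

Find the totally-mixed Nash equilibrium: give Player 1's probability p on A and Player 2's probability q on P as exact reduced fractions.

(p,q) = (1/6, 6/7)

P1 indiff ⇒ q·3+(1-q)·0 = q·1+(1-q)·12 ⇒ q(2) = (1-q)(12) ⇒ q = 6/7
P2 indiff ⇒ p·9+(1-p)·3 = p·4+(1-p)·4 ⇒ p(5) = (1-p)(1) ⇒ p = 1/6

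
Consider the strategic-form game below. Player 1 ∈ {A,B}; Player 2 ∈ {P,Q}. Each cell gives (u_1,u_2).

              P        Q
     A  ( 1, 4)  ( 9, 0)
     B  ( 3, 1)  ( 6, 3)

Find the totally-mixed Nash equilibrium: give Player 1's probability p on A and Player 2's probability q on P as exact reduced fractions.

P1 mixes 1/3 on A; P2 mixes 3/5 on P

P1 indiff ⇒ q·1+(1-q)·9 = q·3+(1-q)·6 ⇒ q(-2) = (1-q)(-3) ⇒ q = 3/5
P2 indiff ⇒ p·4+(1-p)·1 = p·0+(1-p)·3 ⇒ p(4) = (1-p)(2) ⇒ p = 1/3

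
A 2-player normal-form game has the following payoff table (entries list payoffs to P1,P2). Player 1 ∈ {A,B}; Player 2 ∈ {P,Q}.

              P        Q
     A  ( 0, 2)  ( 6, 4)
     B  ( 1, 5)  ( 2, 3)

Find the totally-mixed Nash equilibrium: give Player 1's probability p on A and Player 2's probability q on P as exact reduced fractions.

(p,q) = (1/2, 4/5)

P1 indiff ⇒ q·0+(1-q)·6 = q·1+(1-q)·2 ⇒ q(-1) = (1-q)(-4) ⇒ q = 4/5
P2 indiff ⇒ p·2+(1-p)·5 = p·4+(1-p)·3 ⇒ p(-2) = (1-p)(-2) ⇒ p = 1/2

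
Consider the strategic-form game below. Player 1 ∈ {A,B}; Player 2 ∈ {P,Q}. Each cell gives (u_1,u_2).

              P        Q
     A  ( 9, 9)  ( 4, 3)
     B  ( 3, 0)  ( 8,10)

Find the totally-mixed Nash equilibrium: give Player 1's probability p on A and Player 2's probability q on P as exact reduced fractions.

(p,q) = (5/8, 2/5)

P1 indiff ⇒ q·9+(1-q)·4 = q·3+(1-q)·8 ⇒ q(6) = (1-q)(4) ⇒ q = 2/5
P2 indiff ⇒ p·9+(1-p)·0 = p·3+(1-p)·10 ⇒ p(6) = (1-p)(10) ⇒ p = 5/8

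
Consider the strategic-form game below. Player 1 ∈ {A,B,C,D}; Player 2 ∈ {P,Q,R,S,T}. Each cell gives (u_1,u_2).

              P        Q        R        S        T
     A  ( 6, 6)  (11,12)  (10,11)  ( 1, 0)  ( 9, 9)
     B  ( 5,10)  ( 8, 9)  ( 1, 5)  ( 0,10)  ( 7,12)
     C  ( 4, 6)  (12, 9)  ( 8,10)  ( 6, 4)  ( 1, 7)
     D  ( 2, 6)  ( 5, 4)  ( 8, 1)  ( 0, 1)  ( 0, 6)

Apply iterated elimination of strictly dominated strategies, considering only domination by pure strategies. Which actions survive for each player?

Survivors P1:{A,C} P2:{Q,R}

P1 drop B (A beats it: P:6>5 Q:11>8 R:10>1 S:1>0 T:9>7)
P1 drop D (A beats it: P:6>2 Q:11>5 R:10>8 S:1>0 T:9>0)
P2 drop P (Q beats it: A:12>6 C:9>6)
P2 drop S (Q beats it: A:12>0 C:9>4)
P2 drop T (Q beats it: A:12>9 C:9>7)
P1→{A,C} P2→{Q,R}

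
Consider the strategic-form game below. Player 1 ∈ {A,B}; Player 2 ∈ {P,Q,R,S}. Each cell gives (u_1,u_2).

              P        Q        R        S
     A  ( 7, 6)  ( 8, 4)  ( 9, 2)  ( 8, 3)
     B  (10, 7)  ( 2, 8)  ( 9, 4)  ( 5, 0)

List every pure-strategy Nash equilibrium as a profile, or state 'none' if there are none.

PSNE: ∅

(A,P): not NE [P1→B gives 10>7]
(A,Q): not NE [P2→P gives 6>4]
(A,R): not NE [P2→P gives 6>2]
(A,S): not NE [P2→P gives 6>3]
(B,P): not NE [P2→Q gives 8>7]
(B,Q): not NE [P1→A gives 8>2]
(B,R): not NE [P2→Q gives 8>4]
(B,S): not NE [P1→A gives 8>5; P2→Q gives 8>0]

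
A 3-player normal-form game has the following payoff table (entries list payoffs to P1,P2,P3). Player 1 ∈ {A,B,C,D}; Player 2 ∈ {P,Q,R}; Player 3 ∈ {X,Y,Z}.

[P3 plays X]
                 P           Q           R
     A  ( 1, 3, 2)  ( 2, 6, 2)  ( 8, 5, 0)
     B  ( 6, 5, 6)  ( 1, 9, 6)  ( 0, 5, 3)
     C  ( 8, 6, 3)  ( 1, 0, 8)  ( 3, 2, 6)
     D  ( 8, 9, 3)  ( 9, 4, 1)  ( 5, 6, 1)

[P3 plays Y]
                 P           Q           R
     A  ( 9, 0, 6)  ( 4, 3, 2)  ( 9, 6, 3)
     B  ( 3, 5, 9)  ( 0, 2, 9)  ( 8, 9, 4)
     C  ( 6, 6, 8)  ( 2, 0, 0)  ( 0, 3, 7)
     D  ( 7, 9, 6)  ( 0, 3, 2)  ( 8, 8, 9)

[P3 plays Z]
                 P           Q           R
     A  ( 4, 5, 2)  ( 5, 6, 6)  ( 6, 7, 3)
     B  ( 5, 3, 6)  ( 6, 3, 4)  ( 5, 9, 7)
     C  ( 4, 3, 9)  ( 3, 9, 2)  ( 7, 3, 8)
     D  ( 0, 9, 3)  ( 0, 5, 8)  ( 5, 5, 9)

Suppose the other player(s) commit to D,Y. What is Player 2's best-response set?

u_2(P vs D,Y) = 9
u_2(Q vs D,Y) = 3
u_2(R vs D,Y) = 8
max payoff 9 at {P}

P2 best: {P}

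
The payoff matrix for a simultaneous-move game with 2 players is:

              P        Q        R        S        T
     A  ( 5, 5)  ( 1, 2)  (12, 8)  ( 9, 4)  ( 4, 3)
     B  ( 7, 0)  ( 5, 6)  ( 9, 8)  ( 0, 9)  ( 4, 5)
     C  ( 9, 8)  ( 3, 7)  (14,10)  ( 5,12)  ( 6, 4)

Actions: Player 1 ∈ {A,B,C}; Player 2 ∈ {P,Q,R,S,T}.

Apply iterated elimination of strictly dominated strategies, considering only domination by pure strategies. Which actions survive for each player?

P2 drop P (R beats it: A:8>5 B:8>0 C:10>8)
P2 drop Q (R beats it: A:8>2 B:8>6 C:10>7)
P1 drop B (C beats it: R:14>9 S:5>0 T:6>4)
P2 drop T (R beats it: A:8>3 C:10>4)
P1→{A,C} P2→{R,S}

IESDS → P1:{A,C} P2:{R,S}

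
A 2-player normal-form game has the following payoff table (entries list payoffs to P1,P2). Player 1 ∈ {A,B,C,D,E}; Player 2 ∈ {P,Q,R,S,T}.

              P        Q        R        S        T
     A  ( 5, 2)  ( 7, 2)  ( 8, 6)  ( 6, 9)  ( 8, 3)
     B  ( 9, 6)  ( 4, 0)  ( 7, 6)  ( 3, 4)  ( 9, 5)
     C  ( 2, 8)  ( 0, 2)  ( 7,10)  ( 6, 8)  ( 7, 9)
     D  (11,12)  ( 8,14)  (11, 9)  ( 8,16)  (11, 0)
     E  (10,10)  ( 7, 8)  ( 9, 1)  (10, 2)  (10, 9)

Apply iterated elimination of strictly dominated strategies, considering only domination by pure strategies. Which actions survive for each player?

Survivors P1:{D,E} P2:{P,Q,S}

P1 drop A (D beats it: P:11>5 Q:8>7 R:11>8 S:8>6 T:11>8)
P1 drop B (D beats it: P:11>9 Q:8>4 R:11>7 S:8>3 T:11>9)
P1 drop C (D beats it: P:11>2 Q:8>0 R:11>7 S:8>6 T:11>7)
P2 drop R (P beats it: D:12>9 E:10>1)
P2 drop T (P beats it: D:12>0 E:10>9)
P1→{D,E} P2→{P,Q,S}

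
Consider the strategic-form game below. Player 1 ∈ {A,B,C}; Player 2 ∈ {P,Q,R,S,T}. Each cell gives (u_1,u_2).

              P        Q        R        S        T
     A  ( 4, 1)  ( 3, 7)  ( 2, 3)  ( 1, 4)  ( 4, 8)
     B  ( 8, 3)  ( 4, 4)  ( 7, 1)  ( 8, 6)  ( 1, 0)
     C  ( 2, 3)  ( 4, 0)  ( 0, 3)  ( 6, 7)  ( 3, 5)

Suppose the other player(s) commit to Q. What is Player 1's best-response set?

BR_1 = {B,C}

u_1(A vs Q) = 3
u_1(B vs Q) = 4
u_1(C vs Q) = 4
max payoff 4 at {B,C}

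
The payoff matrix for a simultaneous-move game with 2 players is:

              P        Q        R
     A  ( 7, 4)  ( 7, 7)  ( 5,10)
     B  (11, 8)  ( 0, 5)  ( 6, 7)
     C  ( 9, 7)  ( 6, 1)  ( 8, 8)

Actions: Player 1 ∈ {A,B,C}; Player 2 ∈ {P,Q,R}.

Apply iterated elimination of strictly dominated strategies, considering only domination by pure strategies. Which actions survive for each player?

IESDS → P1:{B,C} P2:{P,R}

P2 drop Q (R beats it: A:10>7 B:7>5 C:8>1)
P1 drop A (B beats it: P:11>7 R:6>5)
P1→{B,C} P2→{P,R}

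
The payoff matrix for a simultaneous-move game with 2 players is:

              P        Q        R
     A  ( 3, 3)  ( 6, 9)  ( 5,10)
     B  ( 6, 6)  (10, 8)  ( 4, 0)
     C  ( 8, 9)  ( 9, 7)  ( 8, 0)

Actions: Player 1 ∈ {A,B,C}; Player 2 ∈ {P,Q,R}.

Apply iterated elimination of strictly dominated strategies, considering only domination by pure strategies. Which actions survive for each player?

P1 drop A (C beats it: P:8>3 Q:9>6 R:8>5)
P2 drop R (P beats it: B:6>0 C:9>0)
P1→{B,C} P2→{P,Q}

Remaining: P1:{B,C} P2:{P,Q}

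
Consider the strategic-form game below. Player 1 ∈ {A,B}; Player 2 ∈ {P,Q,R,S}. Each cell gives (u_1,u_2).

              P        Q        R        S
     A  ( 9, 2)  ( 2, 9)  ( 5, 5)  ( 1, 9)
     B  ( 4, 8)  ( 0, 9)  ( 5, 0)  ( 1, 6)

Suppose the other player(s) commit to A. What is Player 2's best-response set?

u_2(P vs A) = 2
u_2(Q vs A) = 9
u_2(R vs A) = 5
u_2(S vs A) = 9
max payoff 9 at {Q,S}

argmax u_2 = {Q,S}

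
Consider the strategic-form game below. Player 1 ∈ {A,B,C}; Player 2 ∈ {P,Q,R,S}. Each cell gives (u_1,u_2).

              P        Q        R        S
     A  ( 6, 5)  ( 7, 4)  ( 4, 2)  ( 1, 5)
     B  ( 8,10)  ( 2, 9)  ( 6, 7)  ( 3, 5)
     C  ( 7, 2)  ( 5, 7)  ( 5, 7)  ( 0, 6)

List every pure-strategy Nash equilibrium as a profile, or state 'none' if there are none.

(A,P): not NE [P1→B gives 8>6]
(A,Q): not NE [P2→S gives 5>4]
(A,R): not NE [P1→B gives 6>4; P2→S gives 5>2]
(A,S): not NE [P1→B gives 3>1]
(B,P): NE
(B,Q): not NE [P1→A gives 7>2; P2→P gives 10>9]
(B,R): not NE [P2→P gives 10>7]
(B,S): not NE [P2→P gives 10>5]
(C,P): not NE [P1→B gives 8>7; P2→R gives 7>2]
(C,Q): not NE [P1→A gives 7>5]
(C,R): not NE [P1→B gives 6>5]
(C,S): not NE [P1→B gives 3>0; P2→R gives 7>6]

Nash profiles: (B,P)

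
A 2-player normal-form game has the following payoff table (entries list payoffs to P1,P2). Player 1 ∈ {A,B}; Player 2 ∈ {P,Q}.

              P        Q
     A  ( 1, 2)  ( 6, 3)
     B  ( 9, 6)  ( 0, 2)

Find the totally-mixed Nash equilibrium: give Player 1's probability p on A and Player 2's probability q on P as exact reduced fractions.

p=4/5, q=3/7

P1 indiff ⇒ q·1+(1-q)·6 = q·9+(1-q)·0 ⇒ q(-8) = (1-q)(-6) ⇒ q = 3/7
P2 indiff ⇒ p·2+(1-p)·6 = p·3+(1-p)·2 ⇒ p(-1) = (1-p)(-4) ⇒ p = 4/5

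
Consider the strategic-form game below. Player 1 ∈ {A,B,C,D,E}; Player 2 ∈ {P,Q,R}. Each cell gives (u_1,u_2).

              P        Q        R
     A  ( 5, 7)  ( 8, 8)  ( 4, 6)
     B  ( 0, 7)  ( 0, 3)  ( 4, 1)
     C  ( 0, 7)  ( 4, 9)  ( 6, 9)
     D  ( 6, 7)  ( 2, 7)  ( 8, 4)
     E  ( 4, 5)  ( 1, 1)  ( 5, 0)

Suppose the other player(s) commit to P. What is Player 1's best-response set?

u_1(A vs P) = 5
u_1(B vs P) = 0
u_1(C vs P) = 0
u_1(D vs P) = 6
u_1(E vs P) = 4
max payoff 6 at {D}

argmax u_1 = {D}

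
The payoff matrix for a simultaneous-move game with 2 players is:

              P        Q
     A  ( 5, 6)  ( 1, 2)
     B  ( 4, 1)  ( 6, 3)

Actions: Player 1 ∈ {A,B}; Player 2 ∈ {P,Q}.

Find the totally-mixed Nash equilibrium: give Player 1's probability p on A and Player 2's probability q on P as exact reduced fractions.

(p,q) = (1/3, 5/6)

P1 indiff ⇒ q·5+(1-q)·1 = q·4+(1-q)·6 ⇒ q(1) = (1-q)(5) ⇒ q = 5/6
P2 indiff ⇒ p·6+(1-p)·1 = p·2+(1-p)·3 ⇒ p(4) = (1-p)(2) ⇒ p = 1/3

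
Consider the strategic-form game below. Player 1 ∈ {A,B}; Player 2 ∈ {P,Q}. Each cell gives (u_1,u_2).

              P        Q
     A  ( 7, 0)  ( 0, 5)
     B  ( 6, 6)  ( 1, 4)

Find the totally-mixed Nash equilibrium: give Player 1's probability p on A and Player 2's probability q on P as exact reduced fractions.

P1 indiff ⇒ q·7+(1-q)·0 = q·6+(1-q)·1 ⇒ q(1) = (1-q)(1) ⇒ q = 1/2
P2 indiff ⇒ p·0+(1-p)·6 = p·5+(1-p)·4 ⇒ p(-5) = (1-p)(-2) ⇒ p = 2/7

(p,q) = (2/7, 1/2)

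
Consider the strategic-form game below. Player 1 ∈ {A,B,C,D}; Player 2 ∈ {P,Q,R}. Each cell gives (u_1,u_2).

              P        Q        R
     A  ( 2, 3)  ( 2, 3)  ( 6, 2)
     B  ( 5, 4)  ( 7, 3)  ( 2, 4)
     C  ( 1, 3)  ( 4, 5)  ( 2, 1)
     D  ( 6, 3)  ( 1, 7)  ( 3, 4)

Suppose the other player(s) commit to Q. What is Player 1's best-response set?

u_1(A vs Q) = 2
u_1(B vs Q) = 7
u_1(C vs Q) = 4
u_1(D vs Q) = 1
max payoff 7 at {B}

argmax u_1 = {B}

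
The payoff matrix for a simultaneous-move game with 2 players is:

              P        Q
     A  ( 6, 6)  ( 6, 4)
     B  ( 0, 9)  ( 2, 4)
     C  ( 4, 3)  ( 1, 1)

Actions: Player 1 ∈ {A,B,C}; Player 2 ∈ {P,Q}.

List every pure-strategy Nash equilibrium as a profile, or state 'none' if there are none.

(A,P): NE
(A,Q): not NE [P2→P gives 6>4]
(B,P): not NE [P1→A gives 6>0]
(B,Q): not NE [P1→A gives 6>2; P2→P gives 9>4]
(C,P): not NE [P1→A gives 6>4]
(C,Q): not NE [P1→A gives 6>1; P2→P gives 3>1]

Nash profiles: (A,P)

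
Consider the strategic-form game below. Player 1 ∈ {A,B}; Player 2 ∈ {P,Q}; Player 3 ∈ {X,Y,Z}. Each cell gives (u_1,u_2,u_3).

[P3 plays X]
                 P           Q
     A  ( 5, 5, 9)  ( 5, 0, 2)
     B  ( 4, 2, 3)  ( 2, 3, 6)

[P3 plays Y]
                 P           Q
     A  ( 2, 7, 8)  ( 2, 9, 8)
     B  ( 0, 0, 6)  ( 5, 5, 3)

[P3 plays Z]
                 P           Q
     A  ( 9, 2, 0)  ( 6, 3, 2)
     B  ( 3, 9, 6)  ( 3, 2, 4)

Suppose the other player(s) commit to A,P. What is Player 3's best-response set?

BR_3 = {X}

u_3(X vs A,P) = 9
u_3(Y vs A,P) = 8
u_3(Z vs A,P) = 0
max payoff 9 at {X}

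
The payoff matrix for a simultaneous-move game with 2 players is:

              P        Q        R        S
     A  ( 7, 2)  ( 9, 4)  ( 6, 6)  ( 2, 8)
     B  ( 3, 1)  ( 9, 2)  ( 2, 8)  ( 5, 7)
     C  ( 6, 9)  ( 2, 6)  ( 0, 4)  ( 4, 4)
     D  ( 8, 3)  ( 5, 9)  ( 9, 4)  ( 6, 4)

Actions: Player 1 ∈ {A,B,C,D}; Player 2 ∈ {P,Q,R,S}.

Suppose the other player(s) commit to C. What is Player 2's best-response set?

P2 best: {P}

u_2(P vs C) = 9
u_2(Q vs C) = 6
u_2(R vs C) = 4
u_2(S vs C) = 4
max payoff 9 at {P}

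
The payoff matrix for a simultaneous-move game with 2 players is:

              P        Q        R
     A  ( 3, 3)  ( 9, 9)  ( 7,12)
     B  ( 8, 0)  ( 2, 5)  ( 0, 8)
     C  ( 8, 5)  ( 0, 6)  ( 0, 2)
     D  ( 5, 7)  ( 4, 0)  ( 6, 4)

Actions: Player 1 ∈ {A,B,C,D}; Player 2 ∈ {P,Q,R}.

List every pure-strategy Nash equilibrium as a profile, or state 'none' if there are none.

(A,P): not NE [P1→C gives 8>3; P2→R gives 12>3]
(A,Q): not NE [P2→R gives 12>9]
(A,R): NE
(B,P): not NE [P2→R gives 8>0]
(B,Q): not NE [P1→A gives 9>2; P2→R gives 8>5]
(B,R): not NE [P1→A gives 7>0]
(C,P): not NE [P2→Q gives 6>5]
(C,Q): not NE [P1→A gives 9>0]
(C,R): not NE [P1→A gives 7>0; P2→Q gives 6>2]
(D,P): not NE [P1→C gives 8>5]
(D,Q): not NE [P1→A gives 9>4; P2→P gives 7>0]
(D,R): not NE [P1→A gives 7>6; P2→P gives 7>4]

PSNE = {(A,R)}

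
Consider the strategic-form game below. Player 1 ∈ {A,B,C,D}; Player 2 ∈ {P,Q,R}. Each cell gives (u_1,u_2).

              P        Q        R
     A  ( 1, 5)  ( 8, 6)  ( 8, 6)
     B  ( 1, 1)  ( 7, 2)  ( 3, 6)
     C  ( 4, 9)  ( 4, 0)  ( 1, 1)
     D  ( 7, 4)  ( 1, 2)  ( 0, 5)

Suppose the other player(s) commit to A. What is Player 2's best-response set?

BR_2 = {Q,R}

u_2(P vs A) = 5
u_2(Q vs A) = 6
u_2(R vs A) = 6
max payoff 6 at {Q,R}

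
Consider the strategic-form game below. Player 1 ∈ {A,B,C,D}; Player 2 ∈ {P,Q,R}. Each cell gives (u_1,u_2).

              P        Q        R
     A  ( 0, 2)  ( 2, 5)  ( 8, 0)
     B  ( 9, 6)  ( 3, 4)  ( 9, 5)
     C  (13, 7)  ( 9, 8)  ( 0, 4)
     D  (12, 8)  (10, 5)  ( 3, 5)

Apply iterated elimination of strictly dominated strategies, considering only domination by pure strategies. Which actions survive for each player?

Survivors P1:{C,D} P2:{P,Q}

P1 drop A (B beats it: P:9>0 Q:3>2 R:9>8)
P2 drop R (P beats it: B:6>5 C:7>4 D:8>5)
P1 drop B (C beats it: P:13>9 Q:9>3)
P1→{C,D} P2→{P,Q}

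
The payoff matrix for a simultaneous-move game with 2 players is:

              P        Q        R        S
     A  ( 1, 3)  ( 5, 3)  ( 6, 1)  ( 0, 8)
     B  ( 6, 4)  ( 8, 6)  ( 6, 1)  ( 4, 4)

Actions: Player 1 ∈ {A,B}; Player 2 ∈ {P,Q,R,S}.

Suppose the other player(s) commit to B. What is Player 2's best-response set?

P2 best: {Q}

u_2(P vs B) = 4
u_2(Q vs B) = 6
u_2(R vs B) = 1
u_2(S vs B) = 4
max payoff 6 at {Q}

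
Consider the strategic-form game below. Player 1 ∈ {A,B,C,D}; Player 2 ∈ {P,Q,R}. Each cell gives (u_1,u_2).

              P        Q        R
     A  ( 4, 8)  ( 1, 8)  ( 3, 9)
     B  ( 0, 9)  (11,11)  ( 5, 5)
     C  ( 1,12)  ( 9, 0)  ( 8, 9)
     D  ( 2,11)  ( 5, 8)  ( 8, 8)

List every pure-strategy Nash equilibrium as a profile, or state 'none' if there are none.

(A,P): not NE [P2→R gives 9>8]
(A,Q): not NE [P1→B gives 11>1; P2→R gives 9>8]
(A,R): not NE [P1→D gives 8>3]
(B,P): not NE [P1→A gives 4>0; P2→Q gives 11>9]
(B,Q): NE
(B,R): not NE [P1→D gives 8>5; P2→Q gives 11>5]
(C,P): not NE [P1→A gives 4>1]
(C,Q): not NE [P1→B gives 11>9; P2→P gives 12>0]
(C,R): not NE [P2→P gives 12>9]
(D,P): not NE [P1→A gives 4>2]
(D,Q): not NE [P1→B gives 11>5; P2→P gives 11>8]
(D,R): not NE [P2→P gives 11>8]

PSNE = {(B,Q)}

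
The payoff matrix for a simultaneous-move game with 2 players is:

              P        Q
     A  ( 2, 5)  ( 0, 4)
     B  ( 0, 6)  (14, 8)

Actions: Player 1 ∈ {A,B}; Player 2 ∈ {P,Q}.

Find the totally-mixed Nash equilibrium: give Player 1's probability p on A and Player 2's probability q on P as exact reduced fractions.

P1 mixes 2/3 on A; P2 mixes 7/8 on P

P1 indiff ⇒ q·2+(1-q)·0 = q·0+(1-q)·14 ⇒ q(2) = (1-q)(14) ⇒ q = 7/8
P2 indiff ⇒ p·5+(1-p)·6 = p·4+(1-p)·8 ⇒ p(1) = (1-p)(2) ⇒ p = 2/3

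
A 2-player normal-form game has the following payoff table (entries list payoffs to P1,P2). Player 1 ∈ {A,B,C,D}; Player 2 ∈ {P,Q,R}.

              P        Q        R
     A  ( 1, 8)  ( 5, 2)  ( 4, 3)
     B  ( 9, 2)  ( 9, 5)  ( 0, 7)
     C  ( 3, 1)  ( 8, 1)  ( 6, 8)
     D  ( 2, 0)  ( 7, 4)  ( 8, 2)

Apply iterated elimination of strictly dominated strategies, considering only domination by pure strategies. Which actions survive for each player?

Survivors P1:{B,C,D} P2:{Q,R}

P1 drop A (C beats it: P:3>1 Q:8>5 R:6>4)
P2 drop P (R beats it: B:7>2 C:8>1 D:2>0)
P1→{B,C,D} P2→{Q,R}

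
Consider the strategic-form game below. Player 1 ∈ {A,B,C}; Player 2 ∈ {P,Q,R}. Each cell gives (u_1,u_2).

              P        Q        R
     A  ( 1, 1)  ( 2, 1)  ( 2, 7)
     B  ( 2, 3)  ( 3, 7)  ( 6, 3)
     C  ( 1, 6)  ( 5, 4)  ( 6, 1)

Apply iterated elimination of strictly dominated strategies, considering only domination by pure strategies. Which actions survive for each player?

P1 drop A (B beats it: P:2>1 Q:3>2 R:6>2)
P2 drop R (Q beats it: B:7>3 C:4>1)
P1→{B,C} P2→{P,Q}

IESDS → P1:{B,C} P2:{P,Q}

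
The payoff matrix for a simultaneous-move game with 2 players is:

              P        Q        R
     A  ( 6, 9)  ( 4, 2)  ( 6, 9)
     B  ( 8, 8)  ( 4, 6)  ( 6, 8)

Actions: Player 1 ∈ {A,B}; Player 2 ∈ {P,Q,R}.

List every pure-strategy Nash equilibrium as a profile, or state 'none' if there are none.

(A,P): not NE [P1→B gives 8>6]
(A,Q): not NE [P2→R gives 9>2]
(A,R): NE
(B,P): NE
(B,Q): not NE [P2→R gives 8>6]
(B,R): NE

Nash profiles: (A,R), (B,P), (B,R)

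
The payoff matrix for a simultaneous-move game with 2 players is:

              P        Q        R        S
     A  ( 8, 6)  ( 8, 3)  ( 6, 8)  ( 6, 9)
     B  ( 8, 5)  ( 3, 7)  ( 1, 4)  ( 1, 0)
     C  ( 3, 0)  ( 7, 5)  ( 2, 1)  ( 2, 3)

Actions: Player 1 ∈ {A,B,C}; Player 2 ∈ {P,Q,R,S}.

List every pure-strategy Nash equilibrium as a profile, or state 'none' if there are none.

(A,P): not NE [P2→S gives 9>6]
(A,Q): not NE [P2→S gives 9>3]
(A,R): not NE [P2→S gives 9>8]
(A,S): NE
(B,P): not NE [P2→Q gives 7>5]
(B,Q): not NE [P1→A gives 8>3]
(B,R): not NE [P1→A gives 6>1; P2→Q gives 7>4]
(B,S): not NE [P1→A gives 6>1; P2→Q gives 7>0]
(C,P): not NE [P1→B gives 8>3; P2→Q gives 5>0]
(C,Q): not NE [P1→A gives 8>7]
(C,R): not NE [P1→A gives 6>2; P2→Q gives 5>1]
(C,S): not NE [P1→A gives 6>2; P2→Q gives 5>3]

PSNE = {(A,S)}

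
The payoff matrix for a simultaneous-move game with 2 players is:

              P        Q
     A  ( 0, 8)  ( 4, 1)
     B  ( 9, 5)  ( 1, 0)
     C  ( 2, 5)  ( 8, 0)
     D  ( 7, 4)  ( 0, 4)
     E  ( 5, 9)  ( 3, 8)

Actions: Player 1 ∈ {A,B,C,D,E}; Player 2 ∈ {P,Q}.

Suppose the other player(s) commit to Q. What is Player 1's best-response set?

u_1(A vs Q) = 4
u_1(B vs Q) = 1
u_1(C vs Q) = 8
u_1(D vs Q) = 0
u_1(E vs Q) = 3
max payoff 8 at {C}

P1 best: {C}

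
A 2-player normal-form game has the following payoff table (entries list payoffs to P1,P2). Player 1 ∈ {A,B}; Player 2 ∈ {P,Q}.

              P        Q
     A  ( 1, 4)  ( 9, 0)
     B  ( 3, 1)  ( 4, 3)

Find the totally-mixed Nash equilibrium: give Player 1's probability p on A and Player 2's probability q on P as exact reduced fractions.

p=1/3, q=5/7

P1 indiff ⇒ q·1+(1-q)·9 = q·3+(1-q)·4 ⇒ q(-2) = (1-q)(-5) ⇒ q = 5/7
P2 indiff ⇒ p·4+(1-p)·1 = p·0+(1-p)·3 ⇒ p(4) = (1-p)(2) ⇒ p = 1/3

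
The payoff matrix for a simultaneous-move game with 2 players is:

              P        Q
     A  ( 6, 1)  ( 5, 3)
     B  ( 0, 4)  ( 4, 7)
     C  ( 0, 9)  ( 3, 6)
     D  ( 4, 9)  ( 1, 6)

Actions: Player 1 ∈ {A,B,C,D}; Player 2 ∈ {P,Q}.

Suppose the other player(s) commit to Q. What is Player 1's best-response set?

u_1(A vs Q) = 5
u_1(B vs Q) = 4
u_1(C vs Q) = 3
u_1(D vs Q) = 1
max payoff 5 at {A}

BR_1 = {A}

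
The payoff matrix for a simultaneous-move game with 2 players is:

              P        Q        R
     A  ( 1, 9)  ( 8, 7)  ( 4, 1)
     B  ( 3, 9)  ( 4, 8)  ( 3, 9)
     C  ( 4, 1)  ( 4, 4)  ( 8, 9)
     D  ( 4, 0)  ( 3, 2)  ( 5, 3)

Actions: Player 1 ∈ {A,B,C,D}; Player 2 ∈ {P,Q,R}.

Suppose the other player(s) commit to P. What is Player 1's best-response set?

P1 best: {C,D}

u_1(A vs P) = 1
u_1(B vs P) = 3
u_1(C vs P) = 4
u_1(D vs P) = 4
max payoff 4 at {C,D}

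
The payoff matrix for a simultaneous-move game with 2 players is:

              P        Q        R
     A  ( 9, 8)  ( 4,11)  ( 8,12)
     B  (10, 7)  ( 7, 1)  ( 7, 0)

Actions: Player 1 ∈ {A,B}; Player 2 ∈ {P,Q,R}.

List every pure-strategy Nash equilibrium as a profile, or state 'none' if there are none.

Nash profiles: (A,R), (B,P)

(A,P): not NE [P1→B gives 10>9; P2→R gives 12>8]
(A,Q): not NE [P1→B gives 7>4; P2→R gives 12>11]
(A,R): NE
(B,P): NE
(B,Q): not NE [P2→P gives 7>1]
(B,R): not NE [P1→A gives 8>7; P2→P gives 7>0]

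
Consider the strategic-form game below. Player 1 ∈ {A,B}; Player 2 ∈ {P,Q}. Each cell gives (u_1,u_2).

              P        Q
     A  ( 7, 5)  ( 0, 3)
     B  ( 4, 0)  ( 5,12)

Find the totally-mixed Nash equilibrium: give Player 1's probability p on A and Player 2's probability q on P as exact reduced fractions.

P1 mixes 6/7 on A; P2 mixes 5/8 on P

P1 indiff ⇒ q·7+(1-q)·0 = q·4+(1-q)·5 ⇒ q(3) = (1-q)(5) ⇒ q = 5/8
P2 indiff ⇒ p·5+(1-p)·0 = p·3+(1-p)·12 ⇒ p(2) = (1-p)(12) ⇒ p = 6/7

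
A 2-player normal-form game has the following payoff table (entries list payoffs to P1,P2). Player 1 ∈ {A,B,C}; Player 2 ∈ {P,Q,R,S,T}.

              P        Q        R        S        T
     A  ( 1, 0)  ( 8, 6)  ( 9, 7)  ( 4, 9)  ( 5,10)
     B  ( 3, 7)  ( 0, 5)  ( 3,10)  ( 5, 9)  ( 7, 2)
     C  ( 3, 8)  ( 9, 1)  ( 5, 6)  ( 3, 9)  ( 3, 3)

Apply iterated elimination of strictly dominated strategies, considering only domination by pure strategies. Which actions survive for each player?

Survivors P1:{A,B} P2:{R,S,T}

P2 drop P (S beats it: A:9>0 B:9>7 C:9>8)
P2 drop Q (R beats it: A:7>6 B:10>5 C:6>1)
P1 drop C (A beats it: R:9>5 S:4>3 T:5>3)
P1→{A,B} P2→{R,S,T}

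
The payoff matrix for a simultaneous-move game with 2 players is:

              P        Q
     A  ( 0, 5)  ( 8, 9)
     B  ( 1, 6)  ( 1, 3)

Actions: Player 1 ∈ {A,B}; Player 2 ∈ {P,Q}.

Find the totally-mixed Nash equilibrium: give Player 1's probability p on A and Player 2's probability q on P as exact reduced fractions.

p=3/7, q=7/8

P1 indiff ⇒ q·0+(1-q)·8 = q·1+(1-q)·1 ⇒ q(-1) = (1-q)(-7) ⇒ q = 7/8
P2 indiff ⇒ p·5+(1-p)·6 = p·9+(1-p)·3 ⇒ p(-4) = (1-p)(-3) ⇒ p = 3/7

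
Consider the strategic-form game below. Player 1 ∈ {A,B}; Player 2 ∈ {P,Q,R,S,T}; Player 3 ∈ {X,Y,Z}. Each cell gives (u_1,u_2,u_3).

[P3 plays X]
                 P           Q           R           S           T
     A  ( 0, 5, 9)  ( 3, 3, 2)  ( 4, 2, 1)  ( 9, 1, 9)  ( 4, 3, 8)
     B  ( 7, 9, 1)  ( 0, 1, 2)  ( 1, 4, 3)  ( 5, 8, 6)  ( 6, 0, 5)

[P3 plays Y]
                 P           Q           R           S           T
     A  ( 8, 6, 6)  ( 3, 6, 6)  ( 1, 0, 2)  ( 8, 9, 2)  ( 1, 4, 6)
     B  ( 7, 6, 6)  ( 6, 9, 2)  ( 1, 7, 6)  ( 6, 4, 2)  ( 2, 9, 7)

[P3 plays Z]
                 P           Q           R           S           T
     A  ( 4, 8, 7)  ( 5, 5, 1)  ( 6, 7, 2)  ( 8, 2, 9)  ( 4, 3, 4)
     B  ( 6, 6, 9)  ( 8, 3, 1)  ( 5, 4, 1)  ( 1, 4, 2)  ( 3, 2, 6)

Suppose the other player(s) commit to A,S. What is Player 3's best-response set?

u_3(X vs A,S) = 9
u_3(Y vs A,S) = 2
u_3(Z vs A,S) = 9
max payoff 9 at {X,Z}

P3 best: {X,Z}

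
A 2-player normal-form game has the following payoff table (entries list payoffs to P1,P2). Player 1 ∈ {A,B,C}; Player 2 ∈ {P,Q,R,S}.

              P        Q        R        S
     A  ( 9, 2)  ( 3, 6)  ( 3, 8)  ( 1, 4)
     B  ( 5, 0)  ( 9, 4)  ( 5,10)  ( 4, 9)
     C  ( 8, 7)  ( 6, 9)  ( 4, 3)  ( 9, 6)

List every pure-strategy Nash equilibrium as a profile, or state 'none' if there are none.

Nash profiles: (B,R)

(A,P): not NE [P2→R gives 8>2]
(A,Q): not NE [P1→B gives 9>3; P2→R gives 8>6]
(A,R): not NE [P1→B gives 5>3]
(A,S): not NE [P1→C gives 9>1; P2→R gives 8>4]
(B,P): not NE [P1→A gives 9>5; P2→R gives 10>0]
(B,Q): not NE [P2→R gives 10>4]
(B,R): NE
(B,S): not NE [P1→C gives 9>4; P2→R gives 10>9]
(C,P): not NE [P1→A gives 9>8; P2→Q gives 9>7]
(C,Q): not NE [P1→B gives 9>6]
(C,R): not NE [P1→B gives 5>4; P2→Q gives 9>3]
(C,S): not NE [P2→Q gives 9>6]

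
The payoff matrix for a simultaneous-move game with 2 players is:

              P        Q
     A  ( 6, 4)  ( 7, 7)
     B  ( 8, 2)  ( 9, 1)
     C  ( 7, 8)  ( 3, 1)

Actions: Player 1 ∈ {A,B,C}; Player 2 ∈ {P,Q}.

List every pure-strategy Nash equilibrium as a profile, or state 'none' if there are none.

Nash profiles: (B,P)

(A,P): not NE [P1→B gives 8>6; P2→Q gives 7>4]
(A,Q): not NE [P1→B gives 9>7]
(B,P): NE
(B,Q): not NE [P2→P gives 2>1]
(C,P): not NE [P1→B gives 8>7]
(C,Q): not NE [P1→B gives 9>3; P2→P gives 8>1]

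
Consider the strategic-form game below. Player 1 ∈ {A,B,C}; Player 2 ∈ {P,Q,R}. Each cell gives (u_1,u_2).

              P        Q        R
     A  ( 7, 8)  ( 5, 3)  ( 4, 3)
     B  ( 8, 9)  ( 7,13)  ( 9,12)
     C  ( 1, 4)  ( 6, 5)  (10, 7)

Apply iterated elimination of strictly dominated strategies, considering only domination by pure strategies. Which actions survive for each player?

Survivors P1:{B,C} P2:{Q,R}

P1 drop A (B beats it: P:8>7 Q:7>5 R:9>4)
P2 drop P (Q beats it: B:13>9 C:5>4)
P1→{B,C} P2→{Q,R}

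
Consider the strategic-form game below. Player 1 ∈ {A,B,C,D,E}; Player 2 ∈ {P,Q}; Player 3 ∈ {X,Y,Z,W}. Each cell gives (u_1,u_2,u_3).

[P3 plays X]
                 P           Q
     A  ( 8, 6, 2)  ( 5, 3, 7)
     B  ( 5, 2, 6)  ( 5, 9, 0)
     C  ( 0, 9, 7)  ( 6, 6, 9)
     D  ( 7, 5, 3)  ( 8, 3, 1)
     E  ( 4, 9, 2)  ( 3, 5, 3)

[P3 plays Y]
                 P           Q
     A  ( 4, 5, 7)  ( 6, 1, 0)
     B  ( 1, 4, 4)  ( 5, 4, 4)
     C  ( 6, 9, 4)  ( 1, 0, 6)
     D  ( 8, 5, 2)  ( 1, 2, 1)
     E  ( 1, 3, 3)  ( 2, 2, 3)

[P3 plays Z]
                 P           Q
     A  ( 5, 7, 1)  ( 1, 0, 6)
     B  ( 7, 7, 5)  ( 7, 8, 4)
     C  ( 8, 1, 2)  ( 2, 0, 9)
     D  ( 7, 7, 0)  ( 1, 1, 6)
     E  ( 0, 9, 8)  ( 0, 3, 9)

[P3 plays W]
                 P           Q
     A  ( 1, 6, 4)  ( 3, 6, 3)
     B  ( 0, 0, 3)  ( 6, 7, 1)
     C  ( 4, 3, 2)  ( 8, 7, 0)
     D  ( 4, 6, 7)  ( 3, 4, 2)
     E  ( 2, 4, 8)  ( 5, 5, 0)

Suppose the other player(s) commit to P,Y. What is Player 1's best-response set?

P1 best: {D}

u_1(A vs P,Y) = 4
u_1(B vs P,Y) = 1
u_1(C vs P,Y) = 6
u_1(D vs P,Y) = 8
u_1(E vs P,Y) = 1
max payoff 8 at {D}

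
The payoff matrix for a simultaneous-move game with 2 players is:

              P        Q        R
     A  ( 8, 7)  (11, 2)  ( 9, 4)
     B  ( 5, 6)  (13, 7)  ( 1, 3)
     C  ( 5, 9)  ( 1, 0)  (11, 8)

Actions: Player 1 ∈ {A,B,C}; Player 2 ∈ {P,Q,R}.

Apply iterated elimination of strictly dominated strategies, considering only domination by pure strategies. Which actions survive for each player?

P2 drop R (P beats it: A:7>4 B:6>3 C:9>8)
P1 drop C (A beats it: P:8>5 Q:11>1)
P1→{A,B} P2→{P,Q}

Remaining: P1:{A,B} P2:{P,Q}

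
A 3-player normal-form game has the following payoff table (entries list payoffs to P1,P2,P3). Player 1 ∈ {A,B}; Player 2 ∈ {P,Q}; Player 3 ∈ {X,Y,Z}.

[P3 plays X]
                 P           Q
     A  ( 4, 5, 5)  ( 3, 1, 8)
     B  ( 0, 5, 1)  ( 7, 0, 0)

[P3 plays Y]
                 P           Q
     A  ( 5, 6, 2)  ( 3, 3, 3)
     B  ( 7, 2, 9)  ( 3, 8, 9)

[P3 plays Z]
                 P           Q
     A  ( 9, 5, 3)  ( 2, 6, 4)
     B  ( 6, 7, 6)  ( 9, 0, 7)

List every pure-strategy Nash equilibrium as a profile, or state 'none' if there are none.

(A,P,X): NE
(A,P,Y): not NE [P1→B gives 7>5; P3→X gives 5>2]
(A,P,Z): not NE [P2→Q gives 6>5; P3→X gives 5>3]
(A,Q,X): not NE [P1→B gives 7>3; P2→P gives 5>1]
(A,Q,Y): not NE [P2→P gives 6>3; P3→X gives 8>3]
(A,Q,Z): not NE [P1→B gives 9>2; P3→X gives 8>4]
(B,P,X): not NE [P1→A gives 4>0; P3→Y gives 9>1]
(B,P,Y): not NE [P2→Q gives 8>2]
(B,P,Z): not NE [P1→A gives 9>6; P3→Y gives 9>6]
(B,Q,X): not NE [P2→P gives 5>0; P3→Y gives 9>0]
(B,Q,Y): NE
(B,Q,Z): not NE [P2→P gives 7>0; P3→Y gives 9>7]

PSNE = {(A,P,X), (B,Q,Y)}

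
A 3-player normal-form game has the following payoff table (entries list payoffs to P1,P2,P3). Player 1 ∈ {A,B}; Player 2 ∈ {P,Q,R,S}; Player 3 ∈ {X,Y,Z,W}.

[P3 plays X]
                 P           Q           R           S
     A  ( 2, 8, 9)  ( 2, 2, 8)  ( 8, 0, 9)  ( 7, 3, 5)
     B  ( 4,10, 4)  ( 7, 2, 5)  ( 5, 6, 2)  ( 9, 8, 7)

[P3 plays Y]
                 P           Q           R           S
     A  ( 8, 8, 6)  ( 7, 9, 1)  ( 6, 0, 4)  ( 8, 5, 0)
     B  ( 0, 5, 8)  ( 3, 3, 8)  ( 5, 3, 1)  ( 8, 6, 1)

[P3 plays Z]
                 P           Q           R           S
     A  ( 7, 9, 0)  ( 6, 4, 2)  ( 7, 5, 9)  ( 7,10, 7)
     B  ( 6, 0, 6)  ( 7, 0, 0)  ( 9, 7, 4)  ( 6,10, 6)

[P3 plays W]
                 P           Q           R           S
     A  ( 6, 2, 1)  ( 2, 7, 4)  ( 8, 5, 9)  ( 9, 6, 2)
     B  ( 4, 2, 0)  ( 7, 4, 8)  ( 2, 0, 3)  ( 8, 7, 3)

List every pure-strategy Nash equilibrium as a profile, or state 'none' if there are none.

NE set: (A,S,Z)

(A,P,X): not NE [P1→B gives 4>2]
(A,P,Y): not NE [P2→Q gives 9>8; P3→X gives 9>6]
(A,P,Z): not NE [P2→S gives 10>9; P3→X gives 9>0]
(A,P,W): not NE [P2→Q gives 7>2; P3→X gives 9>1]
(A,Q,X): not NE [P1→B gives 7>2; P2→P gives 8>2]
(A,Q,Y): not NE [P3→X gives 8>1]
(A,Q,Z): not NE [P1→B gives 7>6; P2→S gives 10>4; P3→X gives 8>2]
(A,Q,W): not NE [P1→B gives 7>2; P3→X gives 8>4]
(A,R,X): not NE [P2→P gives 8>0]
(A,R,Y): not NE [P2→Q gives 9>0; P3→W gives 9>4]
(A,R,Z): not NE [P1→B gives 9>7; P2→S gives 10>5]
(A,R,W): not NE [P2→Q gives 7>5]
(A,S,X): not NE [P1→B gives 9>7; P2→P gives 8>3; P3→Z gives 7>5]
(A,S,Y): not NE [P2→Q gives 9>5; P3→Z gives 7>0]
(A,S,Z): NE
(A,S,W): not NE [P2→Q gives 7>6; P3→Z gives 7>2]
(B,P,X): not NE [P3→Y gives 8>4]
(B,P,Y): not NE [P1→A gives 8>0; P2→S gives 6>5]
(B,P,Z): not NE [P1→A gives 7>6; P2→S gives 10>0; P3→Y gives 8>6]
(B,P,W): not NE [P1→A gives 6>4; P2→S gives 7>2; P3→Y gives 8>0]
(B,Q,X): not NE [P2→P gives 10>2; P3→W gives 8>5]
(B,Q,Y): not NE [P1→A gives 7>3; P2→S gives 6>3]
(B,Q,Z): not NE [P2→S gives 10>0; P3→W gives 8>0]
(B,Q,W): not NE [P2→S gives 7>4]
(B,R,X): not NE [P1→A gives 8>5; P2→P gives 10>6; P3→Z gives 4>2]
(B,R,Y): not NE [P1→A gives 6>5; P2→S gives 6>3; P3→Z gives 4>1]
(B,R,Z): not NE [P2→S gives 10>7]
(B,R,W): not NE [P1→A gives 8>2; P2→S gives 7>0; P3→Z gives 4>3]
(B,S,X): not NE [P2→P gives 10>8]
(B,S,Y): not NE [P3→X gives 7>1]
(B,S,Z): not NE [P1→A gives 7>6; P3→X gives 7>6]
(B,S,W): not NE [P1→A gives 9>8; P3→X gives 7>3]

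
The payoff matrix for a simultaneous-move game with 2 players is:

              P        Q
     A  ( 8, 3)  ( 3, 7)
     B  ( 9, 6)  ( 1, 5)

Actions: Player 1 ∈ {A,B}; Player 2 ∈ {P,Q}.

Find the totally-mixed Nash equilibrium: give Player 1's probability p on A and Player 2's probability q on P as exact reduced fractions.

P1 indiff ⇒ q·8+(1-q)·3 = q·9+(1-q)·1 ⇒ q(-1) = (1-q)(-2) ⇒ q = 2/3
P2 indiff ⇒ p·3+(1-p)·6 = p·7+(1-p)·5 ⇒ p(-4) = (1-p)(-1) ⇒ p = 1/5

P1 mixes 1/5 on A; P2 mixes 2/3 on P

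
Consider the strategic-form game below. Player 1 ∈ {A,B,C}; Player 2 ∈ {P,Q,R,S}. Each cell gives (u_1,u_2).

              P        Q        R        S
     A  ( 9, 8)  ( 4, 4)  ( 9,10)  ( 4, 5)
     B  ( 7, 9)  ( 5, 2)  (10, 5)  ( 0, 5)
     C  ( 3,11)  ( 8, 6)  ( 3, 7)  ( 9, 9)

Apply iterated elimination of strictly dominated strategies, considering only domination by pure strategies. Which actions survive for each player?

P2 drop Q (P beats it: A:8>4 B:9>2 C:11>6)
P2 drop S (P beats it: A:8>5 B:9>5 C:11>9)
P1 drop C (A beats it: P:9>3 R:9>3)
P1→{A,B} P2→{P,R}

IESDS → P1:{A,B} P2:{P,R}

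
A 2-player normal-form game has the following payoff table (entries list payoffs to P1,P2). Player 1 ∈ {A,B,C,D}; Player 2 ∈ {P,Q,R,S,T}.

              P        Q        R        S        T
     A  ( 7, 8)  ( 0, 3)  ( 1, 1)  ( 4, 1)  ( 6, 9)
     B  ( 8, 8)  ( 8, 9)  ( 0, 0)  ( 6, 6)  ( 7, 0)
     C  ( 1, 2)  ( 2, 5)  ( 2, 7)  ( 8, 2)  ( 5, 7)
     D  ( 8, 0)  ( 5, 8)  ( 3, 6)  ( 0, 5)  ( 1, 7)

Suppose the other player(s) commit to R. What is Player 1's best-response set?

u_1(A vs R) = 1
u_1(B vs R) = 0
u_1(C vs R) = 2
u_1(D vs R) = 3
max payoff 3 at {D}

BR_1 = {D}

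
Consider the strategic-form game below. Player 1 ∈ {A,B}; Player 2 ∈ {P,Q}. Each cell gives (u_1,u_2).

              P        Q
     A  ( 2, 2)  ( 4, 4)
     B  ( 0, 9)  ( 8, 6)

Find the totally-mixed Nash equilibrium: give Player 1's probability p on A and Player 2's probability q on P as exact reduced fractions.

(p,q) = (3/5, 2/3)

P1 indiff ⇒ q·2+(1-q)·4 = q·0+(1-q)·8 ⇒ q(2) = (1-q)(4) ⇒ q = 2/3
P2 indiff ⇒ p·2+(1-p)·9 = p·4+(1-p)·6 ⇒ p(-2) = (1-p)(-3) ⇒ p = 3/5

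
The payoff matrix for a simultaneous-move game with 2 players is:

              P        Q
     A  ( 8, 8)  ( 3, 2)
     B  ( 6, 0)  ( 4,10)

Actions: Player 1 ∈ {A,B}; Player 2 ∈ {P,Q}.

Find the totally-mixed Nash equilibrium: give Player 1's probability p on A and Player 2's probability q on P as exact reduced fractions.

(p,q) = (5/8, 1/3)

P1 indiff ⇒ q·8+(1-q)·3 = q·6+(1-q)·4 ⇒ q(2) = (1-q)(1) ⇒ q = 1/3
P2 indiff ⇒ p·8+(1-p)·0 = p·2+(1-p)·10 ⇒ p(6) = (1-p)(10) ⇒ p = 5/8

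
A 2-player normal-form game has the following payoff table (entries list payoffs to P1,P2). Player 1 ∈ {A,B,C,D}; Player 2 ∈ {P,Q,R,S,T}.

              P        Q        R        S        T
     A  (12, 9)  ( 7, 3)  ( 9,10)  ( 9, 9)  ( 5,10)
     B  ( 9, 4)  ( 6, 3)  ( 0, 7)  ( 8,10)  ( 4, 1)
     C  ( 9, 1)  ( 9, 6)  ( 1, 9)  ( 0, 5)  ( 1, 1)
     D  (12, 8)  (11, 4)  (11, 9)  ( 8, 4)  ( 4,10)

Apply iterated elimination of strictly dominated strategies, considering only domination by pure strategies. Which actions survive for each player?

IESDS → P1:{A,D} P2:{R,T}

P1 drop B (A beats it: P:12>9 Q:7>6 R:9>0 S:9>8 T:5>4)
P1 drop C (D beats it: P:12>9 Q:11>9 R:11>1 S:8>0 T:4>1)
P2 drop P (R beats it: A:10>9 D:9>8)
P2 drop Q (R beats it: A:10>3 D:9>4)
P2 drop S (R beats it: A:10>9 D:9>4)
P1→{A,D} P2→{R,T}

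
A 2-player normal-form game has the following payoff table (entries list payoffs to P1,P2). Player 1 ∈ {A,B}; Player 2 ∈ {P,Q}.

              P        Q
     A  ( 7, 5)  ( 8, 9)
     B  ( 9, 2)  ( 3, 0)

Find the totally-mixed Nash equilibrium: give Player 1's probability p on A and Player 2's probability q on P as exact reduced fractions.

P1 mixes 1/3 on A; P2 mixes 5/7 on P

P1 indiff ⇒ q·7+(1-q)·8 = q·9+(1-q)·3 ⇒ q(-2) = (1-q)(-5) ⇒ q = 5/7
P2 indiff ⇒ p·5+(1-p)·2 = p·9+(1-p)·0 ⇒ p(-4) = (1-p)(-2) ⇒ p = 1/3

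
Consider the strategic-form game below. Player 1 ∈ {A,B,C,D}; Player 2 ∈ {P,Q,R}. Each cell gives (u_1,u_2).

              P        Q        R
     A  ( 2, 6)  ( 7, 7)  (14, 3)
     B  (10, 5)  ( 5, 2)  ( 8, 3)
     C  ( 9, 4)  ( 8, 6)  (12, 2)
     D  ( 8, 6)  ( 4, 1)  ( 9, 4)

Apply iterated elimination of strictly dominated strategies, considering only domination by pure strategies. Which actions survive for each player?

Survivors P1:{B,C} P2:{P,Q}

P1 drop D (C beats it: P:9>8 Q:8>4 R:12>9)
P2 drop R (P beats it: A:6>3 B:5>3 C:4>2)
P1 drop A (C beats it: P:9>2 Q:8>7)
P1→{B,C} P2→{P,Q}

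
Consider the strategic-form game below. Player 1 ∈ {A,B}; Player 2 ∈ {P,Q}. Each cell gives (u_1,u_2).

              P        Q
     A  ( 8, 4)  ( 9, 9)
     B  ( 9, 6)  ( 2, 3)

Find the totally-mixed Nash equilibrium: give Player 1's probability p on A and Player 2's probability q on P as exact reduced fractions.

(p,q) = (3/8, 7/8)

P1 indiff ⇒ q·8+(1-q)·9 = q·9+(1-q)·2 ⇒ q(-1) = (1-q)(-7) ⇒ q = 7/8
P2 indiff ⇒ p·4+(1-p)·6 = p·9+(1-p)·3 ⇒ p(-5) = (1-p)(-3) ⇒ p = 3/8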